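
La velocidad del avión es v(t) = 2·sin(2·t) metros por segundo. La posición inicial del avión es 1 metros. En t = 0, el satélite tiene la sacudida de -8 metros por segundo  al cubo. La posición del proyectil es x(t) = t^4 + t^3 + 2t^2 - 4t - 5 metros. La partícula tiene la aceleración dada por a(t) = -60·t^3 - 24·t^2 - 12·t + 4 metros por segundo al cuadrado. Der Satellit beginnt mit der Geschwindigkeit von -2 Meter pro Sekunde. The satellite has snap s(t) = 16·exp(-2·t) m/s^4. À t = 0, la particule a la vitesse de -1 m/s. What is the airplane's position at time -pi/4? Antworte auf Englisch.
Starting from velocity v(t) = 2·sin(2·t), we take 1 integral. Integrating velocity and using the initial condition x(0) = 1, we get x(t) = 2 - cos(2·t). From the given position equation x(t) = 2 - cos(2·t), we substitute t = -pi/4 to get x = 2.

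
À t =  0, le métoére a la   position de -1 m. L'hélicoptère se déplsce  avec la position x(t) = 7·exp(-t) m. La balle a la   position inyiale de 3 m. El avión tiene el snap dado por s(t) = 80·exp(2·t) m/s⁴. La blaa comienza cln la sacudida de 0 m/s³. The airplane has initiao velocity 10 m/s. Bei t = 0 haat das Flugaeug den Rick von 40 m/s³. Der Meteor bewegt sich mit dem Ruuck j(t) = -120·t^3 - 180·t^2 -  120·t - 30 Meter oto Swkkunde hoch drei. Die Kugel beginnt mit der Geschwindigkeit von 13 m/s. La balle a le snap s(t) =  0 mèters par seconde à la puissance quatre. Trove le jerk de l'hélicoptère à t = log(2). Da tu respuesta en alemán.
Wir müssen unsere Gleichung für die Position x(t) = 7·exp(-t) 3-mal ableiten. Durch Ableiten von der Position erhalten wir die Geschwindigkeit: v(t) = -7·exp(-t). Mit d/dt von v(t) finden wir a(t) = 7·exp(-t). Durch Ableiten von der Beschleunigung erhalten wir den Ruck: j(t) = -7·exp(-t). Wir haben den Ruck j(t) = -7·exp(-t). Durch Einsetzen von t = log(2): j(log(2)) = -7/2.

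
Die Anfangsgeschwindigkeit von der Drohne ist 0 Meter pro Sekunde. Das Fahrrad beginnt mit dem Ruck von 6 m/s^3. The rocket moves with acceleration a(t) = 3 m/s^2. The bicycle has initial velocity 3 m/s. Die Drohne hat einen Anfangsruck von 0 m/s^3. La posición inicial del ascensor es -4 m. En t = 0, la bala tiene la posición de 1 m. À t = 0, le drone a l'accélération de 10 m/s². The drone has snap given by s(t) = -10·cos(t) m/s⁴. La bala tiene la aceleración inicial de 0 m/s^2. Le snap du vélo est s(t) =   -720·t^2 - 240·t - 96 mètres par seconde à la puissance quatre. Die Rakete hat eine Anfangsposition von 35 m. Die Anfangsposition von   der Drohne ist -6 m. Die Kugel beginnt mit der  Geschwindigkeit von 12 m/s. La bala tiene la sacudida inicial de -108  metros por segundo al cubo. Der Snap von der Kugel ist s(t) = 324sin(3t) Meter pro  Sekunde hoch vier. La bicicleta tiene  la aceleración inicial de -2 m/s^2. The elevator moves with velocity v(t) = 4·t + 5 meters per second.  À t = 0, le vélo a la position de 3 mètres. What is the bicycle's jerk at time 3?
We must find the integral of our snap equation s(t) = -720·t^2 - 240·t - 96 1 time. Finding the antiderivative of s(t) and using j(0) = 6: j(t) = -240·t^3 - 120·t^2 - 96·t + 6. Using j(t) = -240·t^3 - 120·t^2 - 96·t + 6 and substituting t = 3, we find j = -7842.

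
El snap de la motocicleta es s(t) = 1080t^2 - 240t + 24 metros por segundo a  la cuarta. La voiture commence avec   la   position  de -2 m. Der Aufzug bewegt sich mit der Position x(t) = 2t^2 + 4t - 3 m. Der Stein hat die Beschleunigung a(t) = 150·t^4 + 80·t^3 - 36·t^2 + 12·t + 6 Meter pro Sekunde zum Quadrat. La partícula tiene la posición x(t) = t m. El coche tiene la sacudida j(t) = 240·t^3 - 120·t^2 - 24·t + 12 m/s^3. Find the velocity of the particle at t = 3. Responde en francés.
Pour résoudre ceci, nous devons prendre 1 dérivée de notre équation de la position x(t) = t. La dérivée de la position donne la vitesse: v(t) = 1. Nous avons la vitesse v(t) = 1. En substituant t = 3: v(3) = 1.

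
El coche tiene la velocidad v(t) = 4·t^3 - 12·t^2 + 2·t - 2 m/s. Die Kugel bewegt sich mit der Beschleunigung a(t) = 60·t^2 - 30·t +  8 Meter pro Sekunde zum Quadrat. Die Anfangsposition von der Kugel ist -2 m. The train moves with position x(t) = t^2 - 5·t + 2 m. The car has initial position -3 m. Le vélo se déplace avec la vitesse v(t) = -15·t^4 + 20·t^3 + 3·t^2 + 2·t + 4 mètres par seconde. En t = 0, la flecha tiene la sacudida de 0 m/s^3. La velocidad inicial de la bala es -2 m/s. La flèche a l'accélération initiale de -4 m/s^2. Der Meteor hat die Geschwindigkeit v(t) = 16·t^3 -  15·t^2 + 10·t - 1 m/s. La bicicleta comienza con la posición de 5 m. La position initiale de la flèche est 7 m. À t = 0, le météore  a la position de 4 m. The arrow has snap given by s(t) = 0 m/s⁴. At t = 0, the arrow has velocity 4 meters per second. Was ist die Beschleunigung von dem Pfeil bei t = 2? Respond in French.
Nous devons trouver la primitive de notre équation du snap s(t) = 0 2 fois. L'intégrale du snap est le jerk. En utilisant j(0) = 0, nous obtenons j(t) = 0. En intégrant le jerk et en utilisant la condition initiale a(0) = -4, nous obtenons a(t) = -4. De l'équation de l'accélération a(t) = -4, nous substituons t = 2 pour obtenir a = -4.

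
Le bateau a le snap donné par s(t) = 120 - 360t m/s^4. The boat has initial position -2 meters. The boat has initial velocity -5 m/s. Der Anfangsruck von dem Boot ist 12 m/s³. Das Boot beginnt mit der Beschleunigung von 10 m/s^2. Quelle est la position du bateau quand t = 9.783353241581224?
Nous devons intégrer notre équation du snap s(t) = 120 - 360·t 4 fois. En intégrant le snap et en utilisant la condition initiale j(0) = 12, nous obtenons j(t) = -180·t^2 + 120·t + 12. En prenant ∫j(t)dt et en appliquant a(0) = 10, nous trouvons a(t) = -60·t^3 + 60·t^2 + 12·t + 10. L'intégrale de l'accélération est la vitesse. En utilisant v(0) = -5, nous obtenons v(t) = -15·t^4 + 20·t^3 + 6·t^2 + 10·t - 5. En intégrant la vitesse et en utilisant la condition initiale x(0) = -2, nous obtenons x(t) = -3·t^5 + 5·t^4 + 2·t^3 + 5·t^2 - 5·t - 2. De l'équation de la position x(t) = -3·t^5 + 5·t^4 + 2·t^3 + 5·t^2 - 5·t - 2, nous substituons t = 9.783353241581224 pour obtenir x = -220774.573714812.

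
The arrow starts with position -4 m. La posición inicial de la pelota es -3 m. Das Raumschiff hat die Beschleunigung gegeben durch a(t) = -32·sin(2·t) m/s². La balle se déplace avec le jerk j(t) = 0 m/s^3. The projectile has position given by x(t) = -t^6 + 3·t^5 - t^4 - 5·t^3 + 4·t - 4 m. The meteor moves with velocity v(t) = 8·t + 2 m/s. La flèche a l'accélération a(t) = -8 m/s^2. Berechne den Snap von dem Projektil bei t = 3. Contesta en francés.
Nous devons dériver notre équation de la position x(t) = -t^6 + 3·t^5 - t^4 - 5·t^3 + 4·t - 4 4 fois. En prenant d/dt de x(t), nous trouvons v(t) = -6·t^5 + 15·t^4 - 4·t^3 - 15·t^2 + 4. En dérivant la vitesse, nous obtenons l'accélération: a(t) = -30·t^4 + 60·t^3 - 12·t^2 - 30·t. En prenant d/dt de a(t), nous trouvons j(t) = -120·t^3 + 180·t^2 - 24·t - 30. En dérivant le jerk, nous obtenons le snap: s(t) = -360·t^2 + 360·t - 24. Nous avons le snap s(t) = -360·t^2 + 360·t - 24. En substituant t = 3: s(3) = -2184.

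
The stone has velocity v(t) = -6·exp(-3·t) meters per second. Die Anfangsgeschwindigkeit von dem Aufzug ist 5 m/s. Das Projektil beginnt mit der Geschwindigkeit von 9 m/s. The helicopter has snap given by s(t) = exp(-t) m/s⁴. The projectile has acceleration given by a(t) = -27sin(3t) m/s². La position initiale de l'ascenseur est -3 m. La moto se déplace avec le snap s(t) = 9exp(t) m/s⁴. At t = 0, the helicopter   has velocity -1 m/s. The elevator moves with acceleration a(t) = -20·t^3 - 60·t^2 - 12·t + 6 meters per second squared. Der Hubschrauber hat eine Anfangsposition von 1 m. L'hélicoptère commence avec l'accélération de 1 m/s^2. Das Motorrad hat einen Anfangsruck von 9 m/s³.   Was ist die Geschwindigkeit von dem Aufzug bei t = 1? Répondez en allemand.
Ausgehend von der Beschleunigung a(t) = -20·t^3 - 60·t^2 - 12·t + 6, nehmen wir 1 Stammfunktion. Das Integral von der Beschleunigung, mit v(0) = 5, ergibt die Geschwindigkeit: v(t) = -5·t^4 - 20·t^3 - 6·t^2 + 6·t + 5. Aus der Gleichung für die Geschwindigkeit v(t) = -5·t^4 - 20·t^3 - 6·t^2 + 6·t + 5, setzen wir t = 1 ein und erhalten v = -20.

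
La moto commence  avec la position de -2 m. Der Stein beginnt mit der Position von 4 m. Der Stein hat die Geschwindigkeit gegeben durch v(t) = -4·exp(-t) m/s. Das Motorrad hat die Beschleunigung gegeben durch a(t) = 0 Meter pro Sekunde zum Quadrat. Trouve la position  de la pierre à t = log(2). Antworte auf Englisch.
Starting from velocity v(t) = -4·exp(-t), we take 1 antiderivative. Finding the integral of v(t) and using x(0) = 4: x(t) = 4·exp(-t). From the given position equation x(t) = 4·exp(-t), we substitute t = log(2) to get x = 2.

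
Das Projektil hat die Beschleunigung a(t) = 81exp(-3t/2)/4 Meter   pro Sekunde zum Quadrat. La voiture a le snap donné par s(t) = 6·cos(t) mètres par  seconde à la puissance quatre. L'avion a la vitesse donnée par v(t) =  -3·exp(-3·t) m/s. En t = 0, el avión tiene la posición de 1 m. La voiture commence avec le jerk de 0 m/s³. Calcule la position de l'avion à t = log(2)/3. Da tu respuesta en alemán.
Wir müssen das Integral unserer Gleichung für die Geschwindigkeit v(t) = -3·exp(-3·t) 1-mal finden. Mit ∫v(t)dt und Anwendung von x(0) = 1, finden wir x(t) = exp(-3·t). Wir haben die Position x(t) = exp(-3·t). Durch Einsetzen von t = log(2)/3: x(log(2)/3) = 1/2.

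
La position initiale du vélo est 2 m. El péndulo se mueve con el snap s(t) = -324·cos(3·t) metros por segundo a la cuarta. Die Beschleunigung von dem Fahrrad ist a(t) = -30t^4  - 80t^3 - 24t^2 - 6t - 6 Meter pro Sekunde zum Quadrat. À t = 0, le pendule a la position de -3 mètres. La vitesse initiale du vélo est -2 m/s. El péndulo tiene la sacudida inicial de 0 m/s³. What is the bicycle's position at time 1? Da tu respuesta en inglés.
To solve this, we need to take 2 antiderivatives of our acceleration equation a(t) = -30·t^4 - 80·t^3 - 24·t^2 - 6·t - 6. Integrating acceleration and using the initial condition v(0) = -2, we get v(t) = -6·t^5 - 20·t^4 - 8·t^3 - 3·t^2 - 6·t - 2. The integral of velocity is position. Using x(0) = 2, we get x(t) = -t^6 - 4·t^5 - 2·t^4 - t^3 - 3·t^2 - 2·t + 2. We have position x(t) = -t^6 - 4·t^5 - 2·t^4 - t^3 - 3·t^2 - 2·t + 2. Substituting t = 1: x(1) = -11.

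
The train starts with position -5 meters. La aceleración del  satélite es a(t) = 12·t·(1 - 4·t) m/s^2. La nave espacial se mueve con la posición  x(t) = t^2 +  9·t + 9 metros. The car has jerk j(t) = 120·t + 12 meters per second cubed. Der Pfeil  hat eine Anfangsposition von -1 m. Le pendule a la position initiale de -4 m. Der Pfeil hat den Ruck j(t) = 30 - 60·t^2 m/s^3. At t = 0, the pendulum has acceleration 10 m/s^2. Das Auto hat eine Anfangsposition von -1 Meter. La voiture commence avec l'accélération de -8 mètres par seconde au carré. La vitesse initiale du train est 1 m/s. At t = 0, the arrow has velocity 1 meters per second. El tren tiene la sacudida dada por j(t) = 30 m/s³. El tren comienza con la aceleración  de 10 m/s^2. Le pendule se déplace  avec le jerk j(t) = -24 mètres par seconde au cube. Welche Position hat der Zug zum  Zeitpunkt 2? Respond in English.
We need to integrate our jerk equation j(t) = 30 3 times. The integral of jerk is acceleration. Using a(0) = 10, we get a(t) = 30·t + 10. Integrating acceleration and using the initial condition v(0) = 1, we get v(t) = 15·t^2 + 10·t + 1. The integral of velocity, with x(0) = -5, gives position: x(t) = 5·t^3 + 5·t^2 + t - 5. From the given position equation x(t) = 5·t^3 + 5·t^2 + t - 5, we substitute t = 2 to get x = 57.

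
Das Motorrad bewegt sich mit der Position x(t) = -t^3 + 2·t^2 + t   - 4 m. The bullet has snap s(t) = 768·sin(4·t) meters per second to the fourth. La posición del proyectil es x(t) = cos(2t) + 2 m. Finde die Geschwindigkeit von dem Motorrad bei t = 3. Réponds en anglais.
We must differentiate our position equation x(t) = -t^3 + 2·t^2 + t - 4 1 time. The derivative of position gives velocity: v(t) = -3·t^2 + 4·t + 1. From the given velocity equation v(t) = -3·t^2 + 4·t + 1, we substitute t = 3 to get v = -14.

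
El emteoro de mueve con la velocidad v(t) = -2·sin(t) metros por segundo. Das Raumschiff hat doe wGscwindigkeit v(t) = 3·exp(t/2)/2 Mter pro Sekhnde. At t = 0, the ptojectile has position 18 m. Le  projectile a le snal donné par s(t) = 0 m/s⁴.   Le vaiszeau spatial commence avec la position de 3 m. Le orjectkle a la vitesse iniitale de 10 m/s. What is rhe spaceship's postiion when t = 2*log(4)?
We need to integrate our velocity equation v(t) = 3·exp(t/2)/2 1 time. Integrating velocity and using the initial condition x(0) = 3, we get x(t) = 3·exp(t/2). Using x(t) = 3·exp(t/2) and substituting t = 2*log(4), we find x = 12.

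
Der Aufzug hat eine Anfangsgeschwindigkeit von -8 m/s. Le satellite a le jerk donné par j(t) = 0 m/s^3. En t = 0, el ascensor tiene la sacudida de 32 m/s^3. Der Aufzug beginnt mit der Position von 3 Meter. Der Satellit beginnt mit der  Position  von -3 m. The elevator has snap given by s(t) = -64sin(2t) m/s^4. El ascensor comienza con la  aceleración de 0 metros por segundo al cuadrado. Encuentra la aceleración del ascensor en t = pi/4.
Para resolver esto, necesitamos tomar 2 integrales de nuestra ecuación del snap s(t) = -64·sin(2·t). La antiderivada del snap es la sacudida. Usando j(0) = 32, obtenemos j(t) = 32·cos(2·t). La antiderivada de la sacudida es la aceleración. Usando a(0) = 0, obtenemos a(t) = 16·sin(2·t). Tenemos la aceleración a(t) = 16·sin(2·t). Sustituyendo t = pi/4: a(pi/4) = 16.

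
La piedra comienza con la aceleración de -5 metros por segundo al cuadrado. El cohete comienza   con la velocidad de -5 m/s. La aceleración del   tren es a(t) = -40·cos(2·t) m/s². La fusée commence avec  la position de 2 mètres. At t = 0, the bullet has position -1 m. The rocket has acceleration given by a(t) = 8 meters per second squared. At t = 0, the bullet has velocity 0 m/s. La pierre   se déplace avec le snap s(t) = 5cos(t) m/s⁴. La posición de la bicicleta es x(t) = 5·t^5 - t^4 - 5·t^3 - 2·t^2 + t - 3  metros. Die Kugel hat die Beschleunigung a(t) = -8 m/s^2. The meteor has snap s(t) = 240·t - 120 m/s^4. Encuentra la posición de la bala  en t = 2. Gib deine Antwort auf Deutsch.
Wir müssen die Stammfunktion unserer Gleichung für die Beschleunigung a(t) = -8 2-mal finden. Mit ∫a(t)dt und Anwendung von v(0) = 0, finden wir v(t) = -8·t. Die Stammfunktion von der Geschwindigkeit, mit x(0) = -1, ergibt die Position: x(t) = -4·t^2 - 1. Wir haben die Position x(t) = -4·t^2 - 1. Durch Einsetzen von t = 2: x(2) = -17.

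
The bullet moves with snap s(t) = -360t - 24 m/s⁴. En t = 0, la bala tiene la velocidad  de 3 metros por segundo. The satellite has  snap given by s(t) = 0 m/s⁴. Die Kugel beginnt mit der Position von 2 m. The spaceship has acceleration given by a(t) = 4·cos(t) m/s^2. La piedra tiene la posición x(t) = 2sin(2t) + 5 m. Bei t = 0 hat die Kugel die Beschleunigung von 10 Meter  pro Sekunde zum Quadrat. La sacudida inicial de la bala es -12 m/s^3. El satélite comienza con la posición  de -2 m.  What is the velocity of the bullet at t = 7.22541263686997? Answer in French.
Nous devons trouver l'intégrale de notre équation du snap s(t) = -360·t - 24 3 fois. L'intégrale du snap est le jerk. En utilisant j(0) = -12, nous obtenons j(t) = -180·t^2 - 24·t - 12. L'intégrale du jerk est l'accélération. En utilisant a(0) = 10, nous obtenons a(t) = -60·t^3 - 12·t^2 - 12·t + 10. En prenant ∫a(t)dt et en appliquant v(0) = 3, nous trouvons v(t) = -15·t^4 - 4·t^3 - 6·t^2 + 10·t + 3. De l'équation de la vitesse v(t) = -15·t^4 - 4·t^3 - 6·t^2 + 10·t + 3, nous substituons t = 7.22541263686997 pour obtenir v = -42629.7590599246.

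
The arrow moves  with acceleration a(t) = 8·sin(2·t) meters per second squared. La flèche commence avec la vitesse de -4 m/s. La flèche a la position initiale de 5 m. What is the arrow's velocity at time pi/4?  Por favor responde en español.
Necesitamos integrar nuestra ecuación de la aceleración a(t) = 8·sin(2·t) 1 vez. La antiderivada de la aceleración es la velocidad. Usando v(0) = -4, obtenemos v(t) = -4·cos(2·t). Tenemos la velocidad v(t) = -4·cos(2·t). Sustituyendo t = pi/4: v(pi/4) = 0.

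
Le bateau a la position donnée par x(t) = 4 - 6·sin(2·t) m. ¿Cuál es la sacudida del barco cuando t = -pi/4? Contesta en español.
Para resolver esto, necesitamos tomar 3 derivadas de nuestra ecuación de la posición x(t) = 4 - 6·sin(2·t). Tomando d/dt de x(t), encontramos v(t) = -12·cos(2·t). La derivada de la velocidad da la aceleración: a(t) = 24·sin(2·t). La derivada de la aceleración da la sacudida: j(t) = 48·cos(2·t). Tenemos la sacudida j(t) = 48·cos(2·t). Sustituyendo t = -pi/4: j(-pi/4) = 0.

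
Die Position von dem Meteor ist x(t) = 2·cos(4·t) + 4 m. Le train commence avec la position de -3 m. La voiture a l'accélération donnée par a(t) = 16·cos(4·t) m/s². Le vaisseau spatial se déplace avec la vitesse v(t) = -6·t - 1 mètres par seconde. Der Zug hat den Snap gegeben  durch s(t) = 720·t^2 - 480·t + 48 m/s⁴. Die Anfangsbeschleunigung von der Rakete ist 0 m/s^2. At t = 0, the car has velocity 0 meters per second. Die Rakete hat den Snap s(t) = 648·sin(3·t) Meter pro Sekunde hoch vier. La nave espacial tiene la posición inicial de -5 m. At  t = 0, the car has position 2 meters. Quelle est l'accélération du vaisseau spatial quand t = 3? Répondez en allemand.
Um dies zu lösen, müssen wir 1 Ableitung unserer Gleichung für die Geschwindigkeit v(t) = -6·t - 1 nehmen. Durch Ableiten von der Geschwindigkeit erhalten wir die Beschleunigung: a(t) = -6. Wir haben die Beschleunigung a(t) = -6. Durch Einsetzen von t = 3: a(3) = -6.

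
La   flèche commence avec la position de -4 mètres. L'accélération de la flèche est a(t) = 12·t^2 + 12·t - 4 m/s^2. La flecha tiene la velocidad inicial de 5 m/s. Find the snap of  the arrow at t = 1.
We must differentiate our acceleration equation a(t) = 12·t^2 + 12·t - 4 2 times. Differentiating acceleration, we get jerk: j(t) = 24·t + 12. Taking d/dt of j(t), we find s(t) = 24. Using s(t) = 24 and substituting t = 1, we find s = 24.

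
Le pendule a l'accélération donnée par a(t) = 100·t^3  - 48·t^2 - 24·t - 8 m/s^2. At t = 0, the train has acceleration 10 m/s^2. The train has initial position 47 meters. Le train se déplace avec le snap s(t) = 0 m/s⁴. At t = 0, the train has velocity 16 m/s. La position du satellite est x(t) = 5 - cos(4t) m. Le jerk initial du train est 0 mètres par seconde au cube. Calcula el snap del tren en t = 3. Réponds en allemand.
Mit s(t) = 0 und Einsetzen von t = 3, finden wir s = 0.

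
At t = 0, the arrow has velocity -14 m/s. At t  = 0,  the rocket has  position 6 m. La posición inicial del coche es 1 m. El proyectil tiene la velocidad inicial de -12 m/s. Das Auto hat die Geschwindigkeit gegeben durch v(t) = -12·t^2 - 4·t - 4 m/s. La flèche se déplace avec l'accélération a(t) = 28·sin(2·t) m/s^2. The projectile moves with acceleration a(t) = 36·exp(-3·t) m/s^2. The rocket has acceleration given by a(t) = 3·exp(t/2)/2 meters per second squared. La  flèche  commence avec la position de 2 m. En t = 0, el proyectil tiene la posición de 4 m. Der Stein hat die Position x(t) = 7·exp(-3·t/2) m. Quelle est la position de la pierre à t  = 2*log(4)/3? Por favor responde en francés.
En utilisant x(t) = 7·exp(-3·t/2) et en substituant t = 2*log(4)/3, nous trouvons x = 7/4.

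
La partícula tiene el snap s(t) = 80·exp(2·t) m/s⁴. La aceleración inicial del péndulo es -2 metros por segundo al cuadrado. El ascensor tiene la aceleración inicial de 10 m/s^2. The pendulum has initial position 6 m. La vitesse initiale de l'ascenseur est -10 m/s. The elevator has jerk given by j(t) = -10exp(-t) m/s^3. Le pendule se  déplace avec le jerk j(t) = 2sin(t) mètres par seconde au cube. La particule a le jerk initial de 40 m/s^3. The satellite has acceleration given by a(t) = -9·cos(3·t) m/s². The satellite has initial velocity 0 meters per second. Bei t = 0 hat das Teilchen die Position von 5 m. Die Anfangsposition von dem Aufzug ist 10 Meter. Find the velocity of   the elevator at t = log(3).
To find the answer, we compute 2 integrals of j(t) = -10·exp(-t). The antiderivative of jerk is acceleration. Using a(0) = 10, we get a(t) = 10·exp(-t). The integral of acceleration, with v(0) = -10, gives velocity: v(t) = -10·exp(-t). From the given velocity equation v(t) = -10·exp(-t), we substitute t = log(3) to get v = -10/3.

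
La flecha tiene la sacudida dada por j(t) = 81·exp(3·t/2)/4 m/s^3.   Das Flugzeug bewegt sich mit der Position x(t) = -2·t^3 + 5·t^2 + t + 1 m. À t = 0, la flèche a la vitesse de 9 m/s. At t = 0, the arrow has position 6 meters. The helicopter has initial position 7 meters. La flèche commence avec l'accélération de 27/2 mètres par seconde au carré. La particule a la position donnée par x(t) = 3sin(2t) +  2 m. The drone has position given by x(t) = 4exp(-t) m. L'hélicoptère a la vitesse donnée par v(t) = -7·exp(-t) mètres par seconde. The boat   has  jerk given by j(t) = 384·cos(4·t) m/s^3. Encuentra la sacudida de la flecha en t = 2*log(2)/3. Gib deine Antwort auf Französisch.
En utilisant j(t) = 81·exp(3·t/2)/4 et en substituant t = 2*log(2)/3, nous trouvons j = 81/2.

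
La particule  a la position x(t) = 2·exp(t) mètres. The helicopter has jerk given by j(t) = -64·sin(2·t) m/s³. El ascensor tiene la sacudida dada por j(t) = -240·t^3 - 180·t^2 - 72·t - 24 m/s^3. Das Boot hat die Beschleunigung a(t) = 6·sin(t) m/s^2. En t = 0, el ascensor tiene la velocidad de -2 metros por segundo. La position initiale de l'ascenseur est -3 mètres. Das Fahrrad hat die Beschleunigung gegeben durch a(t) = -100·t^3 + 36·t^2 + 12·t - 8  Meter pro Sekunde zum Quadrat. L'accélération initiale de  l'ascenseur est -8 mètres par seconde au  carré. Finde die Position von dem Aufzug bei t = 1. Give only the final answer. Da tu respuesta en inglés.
The position at t = 1 is x = -21.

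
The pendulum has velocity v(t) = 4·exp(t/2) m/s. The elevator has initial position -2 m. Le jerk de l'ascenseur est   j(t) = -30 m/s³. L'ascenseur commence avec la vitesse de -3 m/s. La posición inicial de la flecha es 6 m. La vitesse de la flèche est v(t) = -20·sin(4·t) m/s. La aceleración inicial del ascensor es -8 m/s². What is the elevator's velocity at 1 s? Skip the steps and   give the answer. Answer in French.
v(1) = -26.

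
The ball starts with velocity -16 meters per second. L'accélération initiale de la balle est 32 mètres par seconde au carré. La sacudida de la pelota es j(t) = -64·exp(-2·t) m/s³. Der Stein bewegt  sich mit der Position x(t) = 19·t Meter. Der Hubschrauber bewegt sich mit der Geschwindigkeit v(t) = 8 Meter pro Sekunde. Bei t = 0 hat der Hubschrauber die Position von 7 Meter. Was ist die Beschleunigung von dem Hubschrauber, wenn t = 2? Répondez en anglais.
Starting from velocity v(t) = 8, we take 1 derivative. Differentiating velocity, we get acceleration: a(t) = 0. From the given acceleration equation a(t) = 0, we substitute t = 2 to get a = 0.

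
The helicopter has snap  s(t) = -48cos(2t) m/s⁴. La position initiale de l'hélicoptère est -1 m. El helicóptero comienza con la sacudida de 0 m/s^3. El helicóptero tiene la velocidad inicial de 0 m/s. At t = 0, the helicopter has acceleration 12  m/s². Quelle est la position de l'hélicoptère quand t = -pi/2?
Pour résoudre ceci, nous devons prendre 4 intégrales de notre équation du snap s(t) = -48·cos(2·t). L'intégrale du snap est le jerk. En utilisant j(0) = 0, nous obtenons j(t) = -24·sin(2·t). En prenant ∫j(t)dt et en appliquant a(0) = 12, nous trouvons a(t) = 12·cos(2·t). La primitive de l'accélération est la vitesse. En utilisant v(0) = 0, nous obtenons v(t) = 6·sin(2·t). En prenant ∫v(t)dt et en appliquant x(0) = -1, nous trouvons x(t) = 2 - 3·cos(2·t). En utilisant x(t) = 2 - 3·cos(2·t) et en substituant t = -pi/2, nous trouvons x = 5.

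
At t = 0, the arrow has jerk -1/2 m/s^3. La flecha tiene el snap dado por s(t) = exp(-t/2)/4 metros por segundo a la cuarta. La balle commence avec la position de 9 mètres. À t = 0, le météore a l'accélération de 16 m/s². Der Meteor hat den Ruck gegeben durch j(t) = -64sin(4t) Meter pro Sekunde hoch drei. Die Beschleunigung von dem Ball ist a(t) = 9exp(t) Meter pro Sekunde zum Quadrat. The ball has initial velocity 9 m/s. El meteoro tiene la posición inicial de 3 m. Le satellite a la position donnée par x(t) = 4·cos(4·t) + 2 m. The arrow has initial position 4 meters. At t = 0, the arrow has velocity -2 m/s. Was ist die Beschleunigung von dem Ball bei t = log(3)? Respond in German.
Wir haben die Beschleunigung a(t) = 9·exp(t). Durch Einsetzen von t = log(3): a(log(3)) = 27.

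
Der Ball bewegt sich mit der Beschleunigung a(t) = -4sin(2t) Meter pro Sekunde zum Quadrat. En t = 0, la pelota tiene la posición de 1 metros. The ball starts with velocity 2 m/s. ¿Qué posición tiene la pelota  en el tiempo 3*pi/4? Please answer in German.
Um dies zu lösen, müssen wir 2 Stammfunktionen unserer Gleichung für die Beschleunigung a(t) = -4·sin(2·t) finden. Mit ∫a(t)dt und Anwendung von v(0) = 2, finden wir v(t) = 2·cos(2·t). Mit ∫v(t)dt und Anwendung von x(0) = 1, finden wir x(t) = sin(2·t) + 1. Mit x(t) = sin(2·t) + 1 und Einsetzen von t = 3*pi/4, finden wir x = 0.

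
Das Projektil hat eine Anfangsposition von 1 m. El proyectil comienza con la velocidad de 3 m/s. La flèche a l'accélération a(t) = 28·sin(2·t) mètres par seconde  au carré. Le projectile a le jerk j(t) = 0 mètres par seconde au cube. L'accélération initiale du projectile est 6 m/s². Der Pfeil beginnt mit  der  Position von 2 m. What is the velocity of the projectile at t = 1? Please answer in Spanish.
Partiendo de la sacudida j(t) = 0, tomamos 2 integrales. Tomando ∫j(t)dt y aplicando a(0) = 6, encontramos a(t) = 6. Integrando la aceleración y usando la condición inicial v(0) = 3, obtenemos v(t) = 6·t + 3. De la ecuación de la velocidad v(t) = 6·t + 3, sustituimos t = 1 para obtener v = 9.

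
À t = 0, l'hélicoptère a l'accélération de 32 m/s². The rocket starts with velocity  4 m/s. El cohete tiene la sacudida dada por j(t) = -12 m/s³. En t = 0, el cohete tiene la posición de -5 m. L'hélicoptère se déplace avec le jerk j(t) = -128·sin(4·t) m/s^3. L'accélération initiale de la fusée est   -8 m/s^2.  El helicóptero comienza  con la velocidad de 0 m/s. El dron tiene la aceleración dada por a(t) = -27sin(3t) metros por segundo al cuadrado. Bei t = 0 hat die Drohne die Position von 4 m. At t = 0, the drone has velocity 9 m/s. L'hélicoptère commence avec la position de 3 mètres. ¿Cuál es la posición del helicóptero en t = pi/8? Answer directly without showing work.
La posición en t = pi/8 es x = 5.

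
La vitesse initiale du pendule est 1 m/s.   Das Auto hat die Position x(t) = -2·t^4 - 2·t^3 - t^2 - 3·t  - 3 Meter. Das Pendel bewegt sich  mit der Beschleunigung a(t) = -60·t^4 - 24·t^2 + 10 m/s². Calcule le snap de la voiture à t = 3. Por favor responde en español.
Debemos derivar nuestra ecuación de la posición x(t) = -2·t^4 - 2·t^3 - t^2 - 3·t - 3 4 veces. La derivada de la posición da la velocidad: v(t) = -8·t^3 - 6·t^2 - 2·t - 3. La derivada de la velocidad da la aceleración: a(t) = -24·t^2 - 12·t - 2. La derivada de la aceleración da la sacudida: j(t) = -48·t - 12. Tomando d/dt de j(t), encontramos s(t) = -48. Usando s(t) = -48 y sustituyendo t = 3, encontramos s = -48.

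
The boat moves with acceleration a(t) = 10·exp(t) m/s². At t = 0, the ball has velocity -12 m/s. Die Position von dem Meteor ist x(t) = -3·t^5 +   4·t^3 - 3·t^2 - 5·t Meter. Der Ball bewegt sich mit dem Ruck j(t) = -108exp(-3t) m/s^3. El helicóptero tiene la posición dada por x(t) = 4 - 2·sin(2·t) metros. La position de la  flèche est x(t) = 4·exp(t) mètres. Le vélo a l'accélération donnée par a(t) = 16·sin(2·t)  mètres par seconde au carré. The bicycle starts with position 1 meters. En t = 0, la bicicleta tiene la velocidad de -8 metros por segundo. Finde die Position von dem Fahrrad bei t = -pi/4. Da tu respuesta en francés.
Nous devons trouver la primitive de notre équation de l'accélération a(t) = 16·sin(2·t) 2 fois. En intégrant l'accélération et en utilisant la condition initiale v(0) = -8, nous obtenons v(t) = -8·cos(2·t). La primitive de la vitesse, avec x(0) = 1, donne la position: x(t) = 1 - 4·sin(2·t). Nous avons la position x(t) = 1 - 4·sin(2·t). En substituant t = -pi/4: x(-pi/4) = 5.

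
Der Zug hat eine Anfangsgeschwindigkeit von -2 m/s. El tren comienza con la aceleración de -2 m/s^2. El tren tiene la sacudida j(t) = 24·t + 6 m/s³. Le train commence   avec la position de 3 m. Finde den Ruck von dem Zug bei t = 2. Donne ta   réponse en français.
Nous avons le jerk j(t) = 24·t + 6. En substituant t = 2: j(2) = 54.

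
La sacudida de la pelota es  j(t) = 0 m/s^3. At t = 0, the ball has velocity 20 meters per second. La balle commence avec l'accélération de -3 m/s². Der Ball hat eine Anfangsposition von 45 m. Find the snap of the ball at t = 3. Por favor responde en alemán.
Ausgehend von dem Ruck j(t) = 0, nehmen wir 1 Ableitung. Durch Ableiten von dem Ruck erhalten wir den Snap: s(t) = 0. Aus der Gleichung für den Snap s(t) = 0, setzen wir t = 3 ein und erhalten s = 0.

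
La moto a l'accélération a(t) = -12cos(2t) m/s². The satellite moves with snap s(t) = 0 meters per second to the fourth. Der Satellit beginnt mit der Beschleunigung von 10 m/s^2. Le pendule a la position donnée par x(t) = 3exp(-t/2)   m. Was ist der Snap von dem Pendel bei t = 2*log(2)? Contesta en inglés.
Starting from position x(t) = 3·exp(-t/2), we take 4 derivatives. Differentiating position, we get velocity: v(t) = -3·exp(-t/2)/2. Taking d/dt of v(t), we find a(t) = 3·exp(-t/2)/4. Taking d/dt of a(t), we find j(t) = -3·exp(-t/2)/8. The derivative of jerk gives snap: s(t) = 3·exp(-t/2)/16. We have snap s(t) = 3·exp(-t/2)/16. Substituting t = 2*log(2): s(2*log(2)) = 3/32.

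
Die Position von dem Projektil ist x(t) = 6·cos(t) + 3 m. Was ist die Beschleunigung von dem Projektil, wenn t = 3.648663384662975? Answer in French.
Nous devons dériver notre équation de la position x(t) = 6·cos(t) + 3 2 fois. En prenant d/dt de x(t), nous trouvons v(t) = -6·sin(t). La dérivée de la vitesse donne l'accélération: a(t) = -6·cos(t). En utilisant a(t) = -6·cos(t) et en substituant t = 3.648663384662975, nous trouvons a = 5.24502458220309.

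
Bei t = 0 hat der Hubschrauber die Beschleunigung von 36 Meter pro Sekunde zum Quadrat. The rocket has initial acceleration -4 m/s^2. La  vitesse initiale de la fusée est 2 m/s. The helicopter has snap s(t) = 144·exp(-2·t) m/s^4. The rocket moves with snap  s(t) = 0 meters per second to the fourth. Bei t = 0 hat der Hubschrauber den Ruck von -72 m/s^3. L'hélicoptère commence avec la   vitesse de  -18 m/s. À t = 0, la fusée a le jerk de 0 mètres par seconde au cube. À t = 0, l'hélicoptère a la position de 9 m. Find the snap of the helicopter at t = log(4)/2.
From the given snap equation s(t) = 144·exp(-2·t), we substitute t = log(4)/2 to get s = 36.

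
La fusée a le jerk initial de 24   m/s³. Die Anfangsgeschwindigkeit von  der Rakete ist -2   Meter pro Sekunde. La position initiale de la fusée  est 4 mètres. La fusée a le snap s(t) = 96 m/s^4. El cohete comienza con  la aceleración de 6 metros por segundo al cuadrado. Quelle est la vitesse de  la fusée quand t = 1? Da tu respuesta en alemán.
Wir müssen unsere Gleichung für den Snap s(t) = 96 3-mal integrieren. Durch Integration von dem Snap und Verwendung der Anfangsbedingung j(0) = 24, erhalten wir j(t) = 96·t + 24. Durch Integration von dem Ruck und Verwendung der Anfangsbedingung a(0) = 6, erhalten wir a(t) = 48·t^2 + 24·t + 6. Mit ∫a(t)dt und Anwendung von v(0) = -2, finden wir v(t) = 16·t^3 + 12·t^2 + 6·t - 2. Mit v(t) = 16·t^3 + 12·t^2 + 6·t - 2 und Einsetzen von t = 1, finden wir v = 32.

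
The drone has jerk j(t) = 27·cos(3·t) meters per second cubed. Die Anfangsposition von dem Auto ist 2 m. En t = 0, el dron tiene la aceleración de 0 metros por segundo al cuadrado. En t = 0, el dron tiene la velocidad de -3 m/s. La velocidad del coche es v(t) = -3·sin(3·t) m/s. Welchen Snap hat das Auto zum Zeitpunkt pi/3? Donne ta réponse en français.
Nous devons dériver notre équation de la vitesse v(t) = -3·sin(3·t) 3 fois. En dérivant la vitesse, nous obtenons l'accélération: a(t) = -9·cos(3·t). La dérivée de l'accélération donne le jerk: j(t) = 27·sin(3·t). En dérivant le jerk, nous obtenons le snap: s(t) = 81·cos(3·t). De l'équation du snap s(t) = 81·cos(3·t), nous substituons t = pi/3 pour obtenir s = -81.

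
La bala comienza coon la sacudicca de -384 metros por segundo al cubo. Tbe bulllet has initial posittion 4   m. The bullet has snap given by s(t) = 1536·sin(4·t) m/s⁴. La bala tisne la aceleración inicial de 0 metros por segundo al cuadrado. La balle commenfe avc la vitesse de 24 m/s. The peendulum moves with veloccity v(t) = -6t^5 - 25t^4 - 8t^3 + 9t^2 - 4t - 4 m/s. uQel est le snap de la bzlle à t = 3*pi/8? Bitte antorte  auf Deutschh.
Wir haben den Snap s(t) = 1536·sin(4·t). Durch Einsetzen von t = 3*pi/8: s(3*pi/8) = -1536.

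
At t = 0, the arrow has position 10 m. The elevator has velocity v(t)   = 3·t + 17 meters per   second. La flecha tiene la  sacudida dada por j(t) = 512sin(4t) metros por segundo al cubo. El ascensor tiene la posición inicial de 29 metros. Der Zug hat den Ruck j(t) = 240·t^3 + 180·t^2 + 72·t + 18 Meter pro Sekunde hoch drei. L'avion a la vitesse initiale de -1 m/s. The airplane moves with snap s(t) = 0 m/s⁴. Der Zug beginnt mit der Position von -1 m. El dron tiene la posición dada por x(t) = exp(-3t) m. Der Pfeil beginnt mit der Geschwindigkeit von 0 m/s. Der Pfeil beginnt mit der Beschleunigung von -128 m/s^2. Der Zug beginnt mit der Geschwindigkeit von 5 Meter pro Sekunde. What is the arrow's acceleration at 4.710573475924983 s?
To solve this, we need to take 1 antiderivative of our jerk equation j(t) = 512·sin(4·t). The antiderivative of jerk, with a(0) = -128, gives acceleration: a(t) = -128·cos(4·t). From the given acceleration equation a(t) = -128·cos(4·t), we substitute t = 4.710573475924983 to get a = -127.996624853035.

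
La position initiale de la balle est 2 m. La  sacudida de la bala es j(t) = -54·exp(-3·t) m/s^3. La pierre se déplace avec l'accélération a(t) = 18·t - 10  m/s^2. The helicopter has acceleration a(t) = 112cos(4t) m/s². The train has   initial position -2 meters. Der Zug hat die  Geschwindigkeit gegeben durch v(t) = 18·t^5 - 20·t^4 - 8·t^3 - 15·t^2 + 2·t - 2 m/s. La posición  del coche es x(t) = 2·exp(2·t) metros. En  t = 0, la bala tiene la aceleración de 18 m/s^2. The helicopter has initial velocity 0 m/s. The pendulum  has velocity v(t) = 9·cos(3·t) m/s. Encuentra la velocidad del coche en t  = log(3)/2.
Debemos derivar nuestra ecuación de la posición x(t) = 2·exp(2·t) 1 vez. Tomando d/dt de x(t), encontramos v(t) = 4·exp(2·t). De la ecuación de la velocidad v(t) = 4·exp(2·t), sustituimos t = log(3)/2 para obtener v = 12.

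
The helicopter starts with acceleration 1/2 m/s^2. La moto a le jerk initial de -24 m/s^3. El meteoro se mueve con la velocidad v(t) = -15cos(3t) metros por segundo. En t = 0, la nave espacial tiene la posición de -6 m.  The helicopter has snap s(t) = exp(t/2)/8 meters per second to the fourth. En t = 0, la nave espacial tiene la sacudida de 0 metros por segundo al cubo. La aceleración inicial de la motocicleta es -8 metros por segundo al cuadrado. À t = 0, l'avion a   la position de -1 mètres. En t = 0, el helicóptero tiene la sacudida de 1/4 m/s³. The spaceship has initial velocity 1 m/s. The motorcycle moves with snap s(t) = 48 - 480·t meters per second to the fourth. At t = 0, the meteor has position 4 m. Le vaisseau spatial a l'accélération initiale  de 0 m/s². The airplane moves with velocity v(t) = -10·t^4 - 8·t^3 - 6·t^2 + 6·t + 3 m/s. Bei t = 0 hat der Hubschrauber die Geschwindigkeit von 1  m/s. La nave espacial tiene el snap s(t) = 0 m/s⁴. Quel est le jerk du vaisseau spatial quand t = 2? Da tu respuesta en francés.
Nous devons trouver la primitive de notre équation du snap s(t) = 0 1 fois. En intégrant le snap et en utilisant la condition initiale j(0) = 0, nous obtenons j(t) = 0. En utilisant j(t) = 0 et en substituant t = 2, nous trouvons j = 0.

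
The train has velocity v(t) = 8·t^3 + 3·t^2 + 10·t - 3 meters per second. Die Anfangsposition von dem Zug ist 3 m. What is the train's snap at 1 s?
To solve this, we need to take 3 derivatives of our velocity equation v(t) = 8·t^3 + 3·t^2 + 10·t - 3. Taking d/dt of v(t), we find a(t) = 24·t^2 + 6·t + 10. Taking d/dt of a(t), we find j(t) = 48·t + 6. Differentiating jerk, we get snap: s(t) = 48. From the given snap equation s(t) = 48, we substitute t = 1 to get s = 48.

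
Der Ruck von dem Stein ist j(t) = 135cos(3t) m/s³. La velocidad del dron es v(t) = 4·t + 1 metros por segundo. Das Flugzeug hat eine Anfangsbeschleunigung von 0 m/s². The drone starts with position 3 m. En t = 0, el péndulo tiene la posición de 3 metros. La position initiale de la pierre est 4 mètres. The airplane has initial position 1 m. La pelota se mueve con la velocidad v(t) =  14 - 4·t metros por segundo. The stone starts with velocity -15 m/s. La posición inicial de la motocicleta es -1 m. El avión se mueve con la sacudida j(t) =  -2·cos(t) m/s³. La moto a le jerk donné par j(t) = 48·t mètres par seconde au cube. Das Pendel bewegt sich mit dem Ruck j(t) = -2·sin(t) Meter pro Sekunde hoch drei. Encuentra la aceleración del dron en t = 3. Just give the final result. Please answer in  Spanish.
a(3) = 4.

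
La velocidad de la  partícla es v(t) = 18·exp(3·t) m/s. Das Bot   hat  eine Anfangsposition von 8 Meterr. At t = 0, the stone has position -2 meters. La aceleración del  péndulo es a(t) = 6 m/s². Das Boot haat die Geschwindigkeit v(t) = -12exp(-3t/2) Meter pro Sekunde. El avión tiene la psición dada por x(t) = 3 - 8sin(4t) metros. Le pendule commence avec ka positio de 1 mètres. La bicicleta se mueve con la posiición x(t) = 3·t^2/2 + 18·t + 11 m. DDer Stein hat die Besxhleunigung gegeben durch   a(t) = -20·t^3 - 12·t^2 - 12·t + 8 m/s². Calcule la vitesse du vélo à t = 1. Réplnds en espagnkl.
Para resolver esto, necesitamos tomar 1 derivada de nuestra ecuación de la posición x(t) = 3·t^2/2 + 18·t + 11. Derivando la posición, obtenemos la velocidad: v(t) = 3·t + 18. De la ecuación de la velocidad v(t) = 3·t + 18, sustituimos t = 1 para obtener v = 21.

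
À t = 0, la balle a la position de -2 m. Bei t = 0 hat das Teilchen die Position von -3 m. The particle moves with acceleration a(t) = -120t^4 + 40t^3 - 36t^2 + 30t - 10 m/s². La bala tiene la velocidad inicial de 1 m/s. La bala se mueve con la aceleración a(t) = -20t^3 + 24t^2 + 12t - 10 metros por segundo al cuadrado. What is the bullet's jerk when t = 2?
Starting from acceleration a(t) = -20·t^3 + 24·t^2 + 12·t - 10, we take 1 derivative. Differentiating acceleration, we get jerk: j(t) = -60·t^2 + 48·t + 12. We have jerk j(t) = -60·t^2 + 48·t + 12. Substituting t = 2: j(2) = -132.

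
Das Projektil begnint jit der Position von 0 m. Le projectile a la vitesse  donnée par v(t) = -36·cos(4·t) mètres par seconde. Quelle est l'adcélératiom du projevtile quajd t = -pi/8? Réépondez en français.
Nous devons dériver notre équation de la vitesse v(t) = -36·cos(4·t) 1 fois. La dérivée de la vitesse donne l'accélération: a(t) = 144·sin(4·t). Nous avons l'accélération a(t) = 144·sin(4·t). En substituant t = -pi/8: a(-pi/8) = -144.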